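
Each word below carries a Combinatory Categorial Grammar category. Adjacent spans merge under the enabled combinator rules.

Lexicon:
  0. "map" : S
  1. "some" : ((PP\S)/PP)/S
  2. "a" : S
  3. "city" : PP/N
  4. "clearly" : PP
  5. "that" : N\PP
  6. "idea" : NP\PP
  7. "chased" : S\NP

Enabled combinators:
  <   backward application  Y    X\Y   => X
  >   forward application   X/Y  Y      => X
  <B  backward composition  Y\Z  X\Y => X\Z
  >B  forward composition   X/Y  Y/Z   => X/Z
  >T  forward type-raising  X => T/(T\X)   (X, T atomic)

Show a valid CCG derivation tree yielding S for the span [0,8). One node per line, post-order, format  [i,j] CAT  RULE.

[0,8] S   <
  [0,6] PP   >
    [0,1] PP/(PP\S)   >T
      [0,1] "map" : S
    [1,6] PP\S   >
      [1,3] (PP\S)/PP   >
        [1,2] "some" : ((PP\S)/PP)/S
        [2,3] "a" : S
      [3,6] PP   >
        [3,4] "city" : PP/N
        [4,6] N   <
          [4,5] "clearly" : PP
          [5,6] "that" : N\PP
  [6,8] S\PP   <B
    [6,7] "idea" : NP\PP
    [7,8] "chased" : S\NP

[0,1] S  lex  "map"
[0,1] PP/(PP\S)  >T
[1,2] ((PP\S)/PP)/S  lex  "some"
[2,3] S  lex  "a"
[1,3] (PP\S)/PP  >  k=2
[3,4] PP/N  lex  "city"
[4,5] PP  lex  "clearly"
[5,6] N\PP  lex  "that"
[4,6] N  <  k=5
[3,6] PP  >  k=4
[1,6] PP\S  >  k=3
[0,6] PP  >  k=1
[6,7] NP\PP  lex  "idea"
[7,8] S\NP  lex  "chased"
[6,8] S\PP  <B  k=7
[0,8] S  <  k=6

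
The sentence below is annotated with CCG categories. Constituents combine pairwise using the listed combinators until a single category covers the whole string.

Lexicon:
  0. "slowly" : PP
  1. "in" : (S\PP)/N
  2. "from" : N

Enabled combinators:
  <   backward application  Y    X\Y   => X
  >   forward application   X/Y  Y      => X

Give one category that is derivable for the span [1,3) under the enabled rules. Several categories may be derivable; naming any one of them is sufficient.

S\PP

[0,3] S   <
  [0,1] "slowly" : PP
  [1,3] S\PP   >
    [1,2] "in" : (S\PP)/N
    [2,3] "from" : N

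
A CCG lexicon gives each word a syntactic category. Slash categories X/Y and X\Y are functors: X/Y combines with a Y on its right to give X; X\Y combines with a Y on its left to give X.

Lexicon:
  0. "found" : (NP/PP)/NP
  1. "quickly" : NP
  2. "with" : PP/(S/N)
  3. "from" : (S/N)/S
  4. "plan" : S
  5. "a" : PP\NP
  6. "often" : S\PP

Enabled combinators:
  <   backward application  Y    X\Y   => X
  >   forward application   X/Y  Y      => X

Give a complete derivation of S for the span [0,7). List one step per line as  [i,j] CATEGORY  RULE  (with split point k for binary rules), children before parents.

[0,7] S   <
  [0,6] PP   <
    [0,5] NP   >
      [0,2] NP/PP   >
        [0,1] "found" : (NP/PP)/NP
        [1,2] "quickly" : NP
      [2,5] PP   >
        [2,3] "with" : PP/(S/N)
        [3,5] S/N   >
          [3,4] "from" : (S/N)/S
          [4,5] "plan" : S
    [5,6] "a" : PP\NP
  [6,7] "often" : S\PP

[0,1] (NP/PP)/NP  lex  "found"
[1,2] NP  lex  "quickly"
[0,2] NP/PP  >  k=1
[2,3] PP/(S/N)  lex  "with"
[3,4] (S/N)/S  lex  "from"
[4,5] S  lex  "plan"
[3,5] S/N  >  k=4
[2,5] PP  >  k=3
[0,5] NP  >  k=2
[5,6] PP\NP  lex  "a"
[0,6] PP  <  k=5
[6,7] S\PP  lex  "often"
[0,7] S  <  k=6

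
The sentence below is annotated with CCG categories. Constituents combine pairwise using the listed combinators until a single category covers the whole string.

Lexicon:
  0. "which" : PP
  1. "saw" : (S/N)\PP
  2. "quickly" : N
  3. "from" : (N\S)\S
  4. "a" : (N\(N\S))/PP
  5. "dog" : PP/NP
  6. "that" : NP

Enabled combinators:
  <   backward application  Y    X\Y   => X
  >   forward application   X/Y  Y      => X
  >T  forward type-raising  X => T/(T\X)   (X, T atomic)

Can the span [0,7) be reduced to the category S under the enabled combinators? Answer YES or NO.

NO

PP (S/N)\PP N (N\S)\S (N\(N\S))/PP PP/NP NP
CKY chart[0,7] = {N, N/(N\N), NP/(NP\N), PP/(PP\N), S/(S\N)}; S ∉ chart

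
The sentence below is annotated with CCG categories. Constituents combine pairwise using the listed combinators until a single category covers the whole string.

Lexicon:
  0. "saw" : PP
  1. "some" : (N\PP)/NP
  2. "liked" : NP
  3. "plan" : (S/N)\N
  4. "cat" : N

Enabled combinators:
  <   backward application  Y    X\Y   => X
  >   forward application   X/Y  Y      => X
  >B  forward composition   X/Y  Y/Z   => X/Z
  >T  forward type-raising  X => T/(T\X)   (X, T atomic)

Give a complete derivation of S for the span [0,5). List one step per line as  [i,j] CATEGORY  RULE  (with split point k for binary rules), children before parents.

[0,1] PP  lex  "saw"
[1,2] (N\PP)/NP  lex  "some"
[2,3] NP  lex  "liked"
[1,3] N\PP  >  k=2
[0,3] N  <  k=1
[3,4] (S/N)\N  lex  "plan"
[0,4] S/N  <  k=3
[4,5] N  lex  "cat"
[0,5] S  >  k=4

[0,5] S   >
  [0,4] S/N   <
    [0,3] N   <
      [0,1] "saw" : PP
      [1,3] N\PP   >
        [1,2] "some" : (N\PP)/NP
        [2,3] "liked" : NP
    [3,4] "plan" : (S/N)\N
  [4,5] "cat" : N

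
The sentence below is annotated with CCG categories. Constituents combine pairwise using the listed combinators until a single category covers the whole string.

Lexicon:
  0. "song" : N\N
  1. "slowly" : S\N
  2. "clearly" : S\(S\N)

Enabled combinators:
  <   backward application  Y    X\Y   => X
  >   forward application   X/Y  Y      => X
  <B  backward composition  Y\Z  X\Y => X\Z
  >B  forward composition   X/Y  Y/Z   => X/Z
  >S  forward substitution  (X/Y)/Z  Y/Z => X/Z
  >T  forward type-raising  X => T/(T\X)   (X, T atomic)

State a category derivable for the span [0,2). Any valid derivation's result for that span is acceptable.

S\N

[0,3] S   <
  [0,2] S\N   <B
    [0,1] "song" : N\N
    [1,2] "slowly" : S\N
  [2,3] "clearly" : S\(S\N)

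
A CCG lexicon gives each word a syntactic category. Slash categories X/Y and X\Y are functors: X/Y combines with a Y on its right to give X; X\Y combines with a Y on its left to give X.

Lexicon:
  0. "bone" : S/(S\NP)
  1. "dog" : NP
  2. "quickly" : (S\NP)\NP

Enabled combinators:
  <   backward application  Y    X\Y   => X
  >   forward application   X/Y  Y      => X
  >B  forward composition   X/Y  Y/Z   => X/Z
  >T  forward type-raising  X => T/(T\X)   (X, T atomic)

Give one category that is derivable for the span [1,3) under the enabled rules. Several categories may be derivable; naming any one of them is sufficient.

S\NP

[0,3] S   >
  [0,1] "bone" : S/(S\NP)
  [1,3] S\NP   <
    [1,2] "dog" : NP
    [2,3] "quickly" : (S\NP)\NP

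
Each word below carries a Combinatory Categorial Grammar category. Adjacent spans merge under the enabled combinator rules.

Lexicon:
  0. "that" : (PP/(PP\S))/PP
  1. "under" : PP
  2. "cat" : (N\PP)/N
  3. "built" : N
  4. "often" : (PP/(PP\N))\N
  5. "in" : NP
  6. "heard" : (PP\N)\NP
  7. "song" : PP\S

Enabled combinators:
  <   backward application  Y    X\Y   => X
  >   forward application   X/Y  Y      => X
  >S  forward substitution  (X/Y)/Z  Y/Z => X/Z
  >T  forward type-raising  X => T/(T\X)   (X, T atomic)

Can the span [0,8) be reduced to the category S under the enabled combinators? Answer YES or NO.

NO

(PP/(PP\S))/PP PP (N\PP)/N N (PP/(PP\N))\N NP (PP\N)\NP PP\S
CKY chart[0,8] = {N/(N\PP), NP/(NP\PP), PP, PP/(PP\PP), S/(S\PP)}; S ∉ chart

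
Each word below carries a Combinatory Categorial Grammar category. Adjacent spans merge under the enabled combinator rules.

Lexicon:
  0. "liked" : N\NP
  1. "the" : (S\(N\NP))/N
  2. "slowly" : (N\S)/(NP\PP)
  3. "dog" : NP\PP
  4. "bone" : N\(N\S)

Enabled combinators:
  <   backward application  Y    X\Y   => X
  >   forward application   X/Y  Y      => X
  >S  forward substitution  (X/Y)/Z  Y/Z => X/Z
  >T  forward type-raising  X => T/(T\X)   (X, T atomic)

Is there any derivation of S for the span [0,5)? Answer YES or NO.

[0,5] S   <
  [0,1] "liked" : N\NP
  [1,5] S\(N\NP)   >
    [1,2] "the" : (S\(N\NP))/N
    [2,5] N   <
      [2,4] N\S   >
        [2,3] "slowly" : (N\S)/(NP\PP)
        [3,4] "dog" : NP\PP
      [4,5] "bone" : N\(N\S)

YES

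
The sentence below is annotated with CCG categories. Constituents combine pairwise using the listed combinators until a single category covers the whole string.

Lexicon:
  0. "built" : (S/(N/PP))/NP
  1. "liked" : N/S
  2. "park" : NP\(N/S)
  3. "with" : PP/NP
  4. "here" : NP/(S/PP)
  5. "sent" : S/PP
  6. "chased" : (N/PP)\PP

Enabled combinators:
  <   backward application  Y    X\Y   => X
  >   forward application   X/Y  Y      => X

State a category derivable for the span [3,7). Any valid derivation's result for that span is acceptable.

N/PP

[0,7] S   >
  [0,3] S/(N/PP)   >
    [0,1] "built" : (S/(N/PP))/NP
    [1,3] NP   <
      [1,2] "liked" : N/S
      [2,3] "park" : NP\(N/S)
  [3,7] N/PP   <
    [3,6] PP   >
      [3,4] "with" : PP/NP
      [4,6] NP   >
        [4,5] "here" : NP/(S/PP)
        [5,6] "sent" : S/PP
    [6,7] "chased" : (N/PP)\PP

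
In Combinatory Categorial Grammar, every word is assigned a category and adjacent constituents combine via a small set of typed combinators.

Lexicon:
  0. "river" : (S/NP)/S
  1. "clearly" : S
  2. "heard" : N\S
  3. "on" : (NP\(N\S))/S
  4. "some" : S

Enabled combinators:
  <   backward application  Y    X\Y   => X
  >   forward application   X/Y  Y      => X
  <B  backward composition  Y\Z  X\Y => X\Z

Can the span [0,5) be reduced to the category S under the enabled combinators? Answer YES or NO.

YES

[0,5] S   >
  [0,2] S/NP   >
    [0,1] "river" : (S/NP)/S
    [1,2] "clearly" : S
  [2,5] NP   <
    [2,3] "heard" : N\S
    [3,5] NP\(N\S)   >
      [3,4] "on" : (NP\(N\S))/S
      [4,5] "some" : S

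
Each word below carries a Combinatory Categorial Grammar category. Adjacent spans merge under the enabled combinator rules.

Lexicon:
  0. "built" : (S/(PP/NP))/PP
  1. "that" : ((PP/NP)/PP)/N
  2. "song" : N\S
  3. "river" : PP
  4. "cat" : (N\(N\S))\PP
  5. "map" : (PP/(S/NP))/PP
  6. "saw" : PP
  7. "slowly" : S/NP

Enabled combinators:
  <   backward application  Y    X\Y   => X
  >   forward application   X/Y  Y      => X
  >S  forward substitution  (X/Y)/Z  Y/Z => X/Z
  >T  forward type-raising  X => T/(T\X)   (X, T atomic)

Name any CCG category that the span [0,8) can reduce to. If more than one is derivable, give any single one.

S

[0,8] S   >
  [0,5] S/PP   >S
    [0,1] "built" : (S/(PP/NP))/PP
    [1,5] (PP/NP)/PP   >
      [1,2] "that" : ((PP/NP)/PP)/N
      [2,5] N   <
        [2,3] "song" : N\S
        [3,5] N\(N\S)   <
          [3,4] "river" : PP
          [4,5] "cat" : (N\(N\S))\PP
  [5,8] PP   >
    [5,7] PP/(S/NP)   >
      [5,6] "map" : (PP/(S/NP))/PP
      [6,7] "saw" : PP
    [7,8] "slowly" : S/NP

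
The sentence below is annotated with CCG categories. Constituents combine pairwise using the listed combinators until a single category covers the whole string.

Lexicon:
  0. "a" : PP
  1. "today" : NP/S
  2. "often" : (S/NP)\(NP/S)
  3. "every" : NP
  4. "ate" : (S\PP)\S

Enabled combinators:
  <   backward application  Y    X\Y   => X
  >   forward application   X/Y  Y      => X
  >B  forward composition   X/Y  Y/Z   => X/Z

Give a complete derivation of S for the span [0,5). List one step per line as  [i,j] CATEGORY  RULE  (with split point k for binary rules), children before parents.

[0,5] S   <
  [0,1] "a" : PP
  [1,5] S\PP   <
    [1,4] S   >
      [1,3] S/NP   <
        [1,2] "today" : NP/S
        [2,3] "often" : (S/NP)\(NP/S)
      [3,4] "every" : NP
    [4,5] "ate" : (S\PP)\S

[0,1] PP  lex  "a"
[1,2] NP/S  lex  "today"
[2,3] (S/NP)\(NP/S)  lex  "often"
[1,3] S/NP  <  k=2
[3,4] NP  lex  "every"
[1,4] S  >  k=3
[4,5] (S\PP)\S  lex  "ate"
[1,5] S\PP  <  k=4
[0,5] S  <  k=1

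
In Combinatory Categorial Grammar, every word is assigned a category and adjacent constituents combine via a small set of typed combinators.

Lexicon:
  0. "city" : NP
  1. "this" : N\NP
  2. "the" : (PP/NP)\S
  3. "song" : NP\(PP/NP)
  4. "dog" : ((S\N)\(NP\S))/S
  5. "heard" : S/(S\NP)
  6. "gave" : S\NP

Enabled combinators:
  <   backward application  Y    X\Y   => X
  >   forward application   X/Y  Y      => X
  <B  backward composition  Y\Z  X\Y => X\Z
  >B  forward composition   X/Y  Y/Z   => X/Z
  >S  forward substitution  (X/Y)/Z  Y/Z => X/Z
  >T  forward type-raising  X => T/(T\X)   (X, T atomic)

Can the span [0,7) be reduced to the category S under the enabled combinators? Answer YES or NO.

YES

[0,7] S   <
  [0,2] N   <
    [0,1] "city" : NP
    [1,2] "this" : N\NP
  [2,7] S\N   <
    [2,4] NP\S   <B
      [2,3] "the" : (PP/NP)\S
      [3,4] "song" : NP\(PP/NP)
    [4,7] (S\N)\(NP\S)   >
      [4,5] "dog" : ((S\N)\(NP\S))/S
      [5,7] S   >
        [5,6] "heard" : S/(S\NP)
        [6,7] "gave" : S\NP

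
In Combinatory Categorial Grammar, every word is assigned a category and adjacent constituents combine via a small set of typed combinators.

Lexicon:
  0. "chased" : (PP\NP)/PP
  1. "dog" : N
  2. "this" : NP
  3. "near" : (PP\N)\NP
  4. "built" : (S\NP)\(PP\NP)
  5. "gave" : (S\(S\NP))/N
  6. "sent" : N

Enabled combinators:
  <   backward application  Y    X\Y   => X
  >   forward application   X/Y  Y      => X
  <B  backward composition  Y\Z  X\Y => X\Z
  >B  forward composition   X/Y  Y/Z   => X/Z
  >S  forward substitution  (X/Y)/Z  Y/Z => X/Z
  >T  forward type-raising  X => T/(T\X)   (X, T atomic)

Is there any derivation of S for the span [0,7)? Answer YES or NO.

YES

[0,7] S   <
  [0,5] S\NP   <
    [0,4] PP\NP   >
      [0,1] "chased" : (PP\NP)/PP
      [1,4] PP   >
        [1,2] PP/(PP\N)   >T
          [1,2] "dog" : N
        [2,4] PP\N   <
          [2,3] "this" : NP
          [3,4] "near" : (PP\N)\NP
    [4,5] "built" : (S\NP)\(PP\NP)
  [5,7] S\(S\NP)   >
    [5,6] "gave" : (S\(S\NP))/N
    [6,7] "sent" : N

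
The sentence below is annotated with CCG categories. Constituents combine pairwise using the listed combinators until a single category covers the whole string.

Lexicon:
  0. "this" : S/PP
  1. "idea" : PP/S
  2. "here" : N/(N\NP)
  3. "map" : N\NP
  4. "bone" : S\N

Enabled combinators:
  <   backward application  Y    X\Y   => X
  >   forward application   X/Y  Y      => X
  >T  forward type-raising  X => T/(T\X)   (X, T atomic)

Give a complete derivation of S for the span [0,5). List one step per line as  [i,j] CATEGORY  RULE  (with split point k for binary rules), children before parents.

[0,1] S/PP  lex  "this"
[1,2] PP/S  lex  "idea"
[2,3] N/(N\NP)  lex  "here"
[3,4] N\NP  lex  "map"
[2,4] N  >  k=3
[4,5] S\N  lex  "bone"
[2,5] S  <  k=4
[1,5] PP  >  k=2
[0,5] S  >  k=1

[0,5] S   >
  [0,1] "this" : S/PP
  [1,5] PP   >
    [1,2] "idea" : PP/S
    [2,5] S   <
      [2,4] N   >
        [2,3] "here" : N/(N\NP)
        [3,4] "map" : N\NP
      [4,5] "bone" : S\N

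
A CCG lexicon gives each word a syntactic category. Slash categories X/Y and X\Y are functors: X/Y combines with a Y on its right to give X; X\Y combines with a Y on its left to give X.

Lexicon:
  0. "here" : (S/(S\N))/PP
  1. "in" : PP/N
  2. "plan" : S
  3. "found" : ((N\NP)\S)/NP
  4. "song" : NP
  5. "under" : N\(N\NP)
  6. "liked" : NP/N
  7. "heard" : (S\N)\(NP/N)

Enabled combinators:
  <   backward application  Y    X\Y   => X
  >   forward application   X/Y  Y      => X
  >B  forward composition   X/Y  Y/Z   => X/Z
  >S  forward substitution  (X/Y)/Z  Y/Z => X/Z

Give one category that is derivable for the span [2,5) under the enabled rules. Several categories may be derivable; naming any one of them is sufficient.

N\NP

[0,8] S   >
  [0,6] S/(S\N)   >
    [0,1] "here" : (S/(S\N))/PP
    [1,6] PP   >
      [1,2] "in" : PP/N
      [2,6] N   <
        [2,5] N\NP   <
          [2,3] "plan" : S
          [3,5] (N\NP)\S   >
            [3,4] "found" : ((N\NP)\S)/NP
            [4,5] "song" : NP
        [5,6] "under" : N\(N\NP)
  [6,8] S\N   <
    [6,7] "liked" : NP/N
    [7,8] "heard" : (S\N)\(NP/N)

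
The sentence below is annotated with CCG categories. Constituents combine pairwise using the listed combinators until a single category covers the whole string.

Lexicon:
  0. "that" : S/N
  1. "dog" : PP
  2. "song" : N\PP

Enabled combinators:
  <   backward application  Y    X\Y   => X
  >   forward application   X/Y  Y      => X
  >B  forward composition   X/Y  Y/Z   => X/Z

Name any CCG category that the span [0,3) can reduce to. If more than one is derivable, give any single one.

S

[0,3] S   >
  [0,1] "that" : S/N
  [1,3] N   <
    [1,2] "dog" : PP
    [2,3] "song" : N\PP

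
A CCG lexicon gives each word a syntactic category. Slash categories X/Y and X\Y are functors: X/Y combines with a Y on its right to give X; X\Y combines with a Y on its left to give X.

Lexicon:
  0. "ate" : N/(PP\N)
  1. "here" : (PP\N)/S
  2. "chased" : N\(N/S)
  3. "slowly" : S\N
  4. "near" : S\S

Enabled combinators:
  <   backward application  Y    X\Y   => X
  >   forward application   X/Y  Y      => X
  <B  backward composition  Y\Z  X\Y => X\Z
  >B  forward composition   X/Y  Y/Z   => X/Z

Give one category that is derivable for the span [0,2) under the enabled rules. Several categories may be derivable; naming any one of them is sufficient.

[0,5] S   <
  [0,3] N   <
    [0,2] N/S   >B
      [0,1] "ate" : N/(PP\N)
      [1,2] "here" : (PP\N)/S
    [2,3] "chased" : N\(N/S)
  [3,5] S\N   <B
    [3,4] "slowly" : S\N
    [4,5] "near" : S\S

N/S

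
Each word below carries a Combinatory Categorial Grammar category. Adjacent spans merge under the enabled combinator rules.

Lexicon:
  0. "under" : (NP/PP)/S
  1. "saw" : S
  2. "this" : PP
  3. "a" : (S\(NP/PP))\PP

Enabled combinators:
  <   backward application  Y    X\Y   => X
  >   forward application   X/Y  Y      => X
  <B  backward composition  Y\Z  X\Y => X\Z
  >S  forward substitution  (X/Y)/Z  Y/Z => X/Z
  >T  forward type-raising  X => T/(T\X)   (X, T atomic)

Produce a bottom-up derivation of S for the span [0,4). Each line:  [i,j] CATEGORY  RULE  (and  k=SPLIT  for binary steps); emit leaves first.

[0,4] S   <
  [0,2] NP/PP   >
    [0,1] "under" : (NP/PP)/S
    [1,2] "saw" : S
  [2,4] S\(NP/PP)   <
    [2,3] "this" : PP
    [3,4] "a" : (S\(NP/PP))\PP

[0,1] (NP/PP)/S  lex  "under"
[1,2] S  lex  "saw"
[0,2] NP/PP  >  k=1
[2,3] PP  lex  "this"
[3,4] (S\(NP/PP))\PP  lex  "a"
[2,4] S\(NP/PP)  <  k=3
[0,4] S  <  k=2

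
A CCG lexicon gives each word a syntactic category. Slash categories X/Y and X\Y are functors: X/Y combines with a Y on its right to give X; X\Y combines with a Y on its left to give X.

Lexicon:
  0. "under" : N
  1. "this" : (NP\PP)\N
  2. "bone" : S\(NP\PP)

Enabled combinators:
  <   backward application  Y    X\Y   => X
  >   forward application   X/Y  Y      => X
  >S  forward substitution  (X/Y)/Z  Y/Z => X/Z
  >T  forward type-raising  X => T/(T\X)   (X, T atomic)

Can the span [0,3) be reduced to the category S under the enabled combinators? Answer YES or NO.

YES

[0,3] S   <
  [0,2] NP\PP   <
    [0,1] "under" : N
    [1,2] "this" : (NP\PP)\N
  [2,3] "bone" : S\(NP\PP)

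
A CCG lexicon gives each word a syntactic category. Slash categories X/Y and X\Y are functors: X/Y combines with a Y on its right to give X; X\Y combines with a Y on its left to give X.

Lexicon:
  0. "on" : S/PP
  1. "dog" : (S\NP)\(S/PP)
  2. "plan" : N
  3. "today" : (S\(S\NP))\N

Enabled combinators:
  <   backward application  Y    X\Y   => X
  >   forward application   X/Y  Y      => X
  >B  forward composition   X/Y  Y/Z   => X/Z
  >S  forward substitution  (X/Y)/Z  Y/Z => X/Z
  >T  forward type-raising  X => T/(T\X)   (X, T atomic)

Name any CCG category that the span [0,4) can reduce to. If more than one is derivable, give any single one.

[0,4] S   <
  [0,2] S\NP   <
    [0,1] "on" : S/PP
    [1,2] "dog" : (S\NP)\(S/PP)
  [2,4] S\(S\NP)   <
    [2,3] "plan" : N
    [3,4] "today" : (S\(S\NP))\N

S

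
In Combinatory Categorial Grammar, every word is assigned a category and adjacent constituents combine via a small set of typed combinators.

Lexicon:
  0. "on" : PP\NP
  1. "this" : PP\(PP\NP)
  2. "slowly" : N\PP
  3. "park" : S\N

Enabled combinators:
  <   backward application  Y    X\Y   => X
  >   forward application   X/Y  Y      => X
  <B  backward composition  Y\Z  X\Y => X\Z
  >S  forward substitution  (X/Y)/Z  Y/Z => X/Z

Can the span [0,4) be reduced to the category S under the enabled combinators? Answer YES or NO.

[0,4] S   <
  [0,2] PP   <
    [0,1] "on" : PP\NP
    [1,2] "this" : PP\(PP\NP)
  [2,4] S\PP   <B
    [2,3] "slowly" : N\PP
    [3,4] "park" : S\N

YES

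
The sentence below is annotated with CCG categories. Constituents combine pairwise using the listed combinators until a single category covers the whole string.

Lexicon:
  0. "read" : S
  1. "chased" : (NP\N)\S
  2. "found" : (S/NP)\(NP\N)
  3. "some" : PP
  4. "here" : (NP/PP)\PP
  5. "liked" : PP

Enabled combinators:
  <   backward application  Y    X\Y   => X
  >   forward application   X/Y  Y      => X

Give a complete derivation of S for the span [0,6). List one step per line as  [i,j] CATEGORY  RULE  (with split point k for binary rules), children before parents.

[0,6] S   >
  [0,3] S/NP   <
    [0,2] NP\N   <
      [0,1] "read" : S
      [1,2] "chased" : (NP\N)\S
    [2,3] "found" : (S/NP)\(NP\N)
  [3,6] NP   >
    [3,5] NP/PP   <
      [3,4] "some" : PP
      [4,5] "here" : (NP/PP)\PP
    [5,6] "liked" : PP

[0,1] S  lex  "read"
[1,2] (NP\N)\S  lex  "chased"
[0,2] NP\N  <  k=1
[2,3] (S/NP)\(NP\N)  lex  "found"
[0,3] S/NP  <  k=2
[3,4] PP  lex  "some"
[4,5] (NP/PP)\PP  lex  "here"
[3,5] NP/PP  <  k=4
[5,6] PP  lex  "liked"
[3,6] NP  >  k=5
[0,6] S  >  k=3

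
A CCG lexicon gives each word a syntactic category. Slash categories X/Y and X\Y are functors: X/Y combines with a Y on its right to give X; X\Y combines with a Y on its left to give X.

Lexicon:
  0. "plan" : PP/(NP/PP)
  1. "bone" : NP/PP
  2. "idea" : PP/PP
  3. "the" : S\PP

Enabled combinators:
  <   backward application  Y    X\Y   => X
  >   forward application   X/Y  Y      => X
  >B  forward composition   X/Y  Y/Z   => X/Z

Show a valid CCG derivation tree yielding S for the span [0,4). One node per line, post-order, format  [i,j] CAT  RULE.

[0,4] S   <
  [0,3] PP   >
    [0,1] "plan" : PP/(NP/PP)
    [1,3] NP/PP   >B
      [1,2] "bone" : NP/PP
      [2,3] "idea" : PP/PP
  [3,4] "the" : S\PP

[0,1] PP/(NP/PP)  lex  "plan"
[1,2] NP/PP  lex  "bone"
[2,3] PP/PP  lex  "idea"
[1,3] NP/PP  >B  k=2
[0,3] PP  >  k=1
[3,4] S\PP  lex  "the"
[0,4] S  <  k=3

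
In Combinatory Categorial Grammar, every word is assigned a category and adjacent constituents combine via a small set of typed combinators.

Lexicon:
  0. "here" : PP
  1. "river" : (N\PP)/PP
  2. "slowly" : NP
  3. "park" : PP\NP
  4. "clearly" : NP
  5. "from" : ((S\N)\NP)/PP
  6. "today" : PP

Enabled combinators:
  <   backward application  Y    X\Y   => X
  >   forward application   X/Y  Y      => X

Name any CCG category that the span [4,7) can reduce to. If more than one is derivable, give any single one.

S\N

[0,7] S   <
  [0,4] N   <
    [0,1] "here" : PP
    [1,4] N\PP   >
      [1,2] "river" : (N\PP)/PP
      [2,4] PP   <
        [2,3] "slowly" : NP
        [3,4] "park" : PP\NP
  [4,7] S\N   <
    [4,5] "clearly" : NP
    [5,7] (S\N)\NP   >
      [5,6] "from" : ((S\N)\NP)/PP
      [6,7] "today" : PP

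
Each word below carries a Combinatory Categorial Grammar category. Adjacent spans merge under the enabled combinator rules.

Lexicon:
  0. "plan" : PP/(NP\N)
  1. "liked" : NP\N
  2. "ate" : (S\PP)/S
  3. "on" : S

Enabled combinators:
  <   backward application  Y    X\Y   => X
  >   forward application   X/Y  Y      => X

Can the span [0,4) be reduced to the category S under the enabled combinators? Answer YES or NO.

[0,4] S   <
  [0,2] PP   >
    [0,1] "plan" : PP/(NP\N)
    [1,2] "liked" : NP\N
  [2,4] S\PP   >
    [2,3] "ate" : (S\PP)/S
    [3,4] "on" : S

YES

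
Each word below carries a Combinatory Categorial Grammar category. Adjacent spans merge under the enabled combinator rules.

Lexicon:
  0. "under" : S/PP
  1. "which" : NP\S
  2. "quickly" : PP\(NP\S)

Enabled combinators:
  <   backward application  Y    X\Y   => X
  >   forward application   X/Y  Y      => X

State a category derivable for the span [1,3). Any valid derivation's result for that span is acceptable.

[0,3] S   >
  [0,1] "under" : S/PP
  [1,3] PP   <
    [1,2] "which" : NP\S
    [2,3] "quickly" : PP\(NP\S)

PP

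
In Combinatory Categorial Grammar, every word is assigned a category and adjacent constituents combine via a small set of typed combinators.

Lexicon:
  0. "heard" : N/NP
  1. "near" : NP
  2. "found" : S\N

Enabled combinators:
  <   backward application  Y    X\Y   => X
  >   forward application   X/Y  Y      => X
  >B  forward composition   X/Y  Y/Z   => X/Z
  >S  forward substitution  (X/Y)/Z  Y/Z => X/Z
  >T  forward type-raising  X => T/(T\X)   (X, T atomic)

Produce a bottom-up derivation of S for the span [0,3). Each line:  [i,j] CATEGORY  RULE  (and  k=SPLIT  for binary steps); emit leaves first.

[0,1] N/NP  lex  "heard"
[1,2] NP  lex  "near"
[0,2] N  >  k=1
[2,3] S\N  lex  "found"
[0,3] S  <  k=2

[0,3] S   <
  [0,2] N   >
    [0,1] "heard" : N/NP
    [1,2] "near" : NP
  [2,3] "found" : S\N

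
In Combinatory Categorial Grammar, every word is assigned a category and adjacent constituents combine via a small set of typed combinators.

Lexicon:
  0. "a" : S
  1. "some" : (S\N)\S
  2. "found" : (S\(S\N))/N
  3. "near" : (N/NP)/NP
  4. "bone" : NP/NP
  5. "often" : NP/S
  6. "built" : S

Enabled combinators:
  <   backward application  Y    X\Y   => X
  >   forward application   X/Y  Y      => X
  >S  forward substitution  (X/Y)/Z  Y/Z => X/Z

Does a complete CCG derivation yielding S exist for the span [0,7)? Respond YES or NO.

[0,7] S   <
  [0,2] S\N   <
    [0,1] "a" : S
    [1,2] "some" : (S\N)\S
  [2,7] S\(S\N)   >
    [2,3] "found" : (S\(S\N))/N
    [3,7] N   >
      [3,5] N/NP   >S
        [3,4] "near" : (N/NP)/NP
        [4,5] "bone" : NP/NP
      [5,7] NP   >
        [5,6] "often" : NP/S
        [6,7] "built" : S

YES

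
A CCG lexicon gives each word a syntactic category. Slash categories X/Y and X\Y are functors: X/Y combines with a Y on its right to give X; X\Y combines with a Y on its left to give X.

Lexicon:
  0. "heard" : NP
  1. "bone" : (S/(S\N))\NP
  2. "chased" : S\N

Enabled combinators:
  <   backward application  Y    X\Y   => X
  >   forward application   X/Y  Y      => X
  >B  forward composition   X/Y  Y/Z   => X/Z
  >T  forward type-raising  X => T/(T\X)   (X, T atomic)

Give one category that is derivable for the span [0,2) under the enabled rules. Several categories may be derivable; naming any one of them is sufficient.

[0,3] S   >
  [0,2] S/(S\N)   <
    [0,1] "heard" : NP
    [1,2] "bone" : (S/(S\N))\NP
  [2,3] "chased" : S\N

S/(S\N)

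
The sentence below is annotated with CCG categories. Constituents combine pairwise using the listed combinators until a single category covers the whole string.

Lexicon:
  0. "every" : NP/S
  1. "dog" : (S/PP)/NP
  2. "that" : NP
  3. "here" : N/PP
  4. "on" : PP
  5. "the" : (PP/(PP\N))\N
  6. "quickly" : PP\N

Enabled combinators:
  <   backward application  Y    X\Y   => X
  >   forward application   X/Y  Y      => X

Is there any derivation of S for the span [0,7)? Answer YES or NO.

NO

NP/S (S/PP)/NP NP N/PP PP (PP/(PP\N))\N PP\N
CKY chart[0,7] = {NP}; S ∉ chart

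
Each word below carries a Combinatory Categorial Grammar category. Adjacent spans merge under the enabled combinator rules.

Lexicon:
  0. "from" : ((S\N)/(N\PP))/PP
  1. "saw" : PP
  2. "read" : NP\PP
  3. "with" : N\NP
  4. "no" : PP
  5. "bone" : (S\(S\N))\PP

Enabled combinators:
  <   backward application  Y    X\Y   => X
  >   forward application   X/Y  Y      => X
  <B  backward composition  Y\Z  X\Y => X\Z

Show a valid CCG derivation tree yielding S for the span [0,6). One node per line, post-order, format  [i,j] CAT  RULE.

[0,1] ((S\N)/(N\PP))/PP  lex  "from"
[1,2] PP  lex  "saw"
[0,2] (S\N)/(N\PP)  >  k=1
[2,3] NP\PP  lex  "read"
[3,4] N\NP  lex  "with"
[2,4] N\PP  <B  k=3
[0,4] S\N  >  k=2
[4,5] PP  lex  "no"
[5,6] (S\(S\N))\PP  lex  "bone"
[4,6] S\(S\N)  <  k=5
[0,6] S  <  k=4

[0,6] S   <
  [0,4] S\N   >
    [0,2] (S\N)/(N\PP)   >
      [0,1] "from" : ((S\N)/(N\PP))/PP
      [1,2] "saw" : PP
    [2,4] N\PP   <B
      [2,3] "read" : NP\PP
      [3,4] "with" : N\NP
  [4,6] S\(S\N)   <
    [4,5] "no" : PP
    [5,6] "bone" : (S\(S\N))\PP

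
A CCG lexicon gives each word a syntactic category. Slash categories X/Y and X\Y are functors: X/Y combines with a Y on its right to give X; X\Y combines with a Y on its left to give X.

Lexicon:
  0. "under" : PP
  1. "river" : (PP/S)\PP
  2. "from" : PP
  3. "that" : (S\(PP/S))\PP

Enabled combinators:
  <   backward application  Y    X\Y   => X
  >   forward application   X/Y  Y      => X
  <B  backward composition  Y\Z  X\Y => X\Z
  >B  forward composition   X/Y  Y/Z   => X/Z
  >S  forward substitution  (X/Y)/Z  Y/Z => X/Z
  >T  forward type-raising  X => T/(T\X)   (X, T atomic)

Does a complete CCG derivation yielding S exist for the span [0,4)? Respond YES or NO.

[0,4] S   <
  [0,1] "under" : PP
  [1,4] S\PP   <B
    [1,2] "river" : (PP/S)\PP
    [2,4] S\(PP/S)   <
      [2,3] "from" : PP
      [3,4] "that" : (S\(PP/S))\PP

YES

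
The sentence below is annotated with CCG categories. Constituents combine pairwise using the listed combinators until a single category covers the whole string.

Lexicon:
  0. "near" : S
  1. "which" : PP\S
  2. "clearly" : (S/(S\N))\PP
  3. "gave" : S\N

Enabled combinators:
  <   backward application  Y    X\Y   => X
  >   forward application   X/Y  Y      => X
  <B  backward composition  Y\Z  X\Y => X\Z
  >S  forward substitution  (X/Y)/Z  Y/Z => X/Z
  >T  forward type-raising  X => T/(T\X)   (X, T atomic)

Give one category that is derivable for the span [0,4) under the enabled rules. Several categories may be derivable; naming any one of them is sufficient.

[0,4] S   >
  [0,3] S/(S\N)   <
    [0,2] PP   >
      [0,1] PP/(PP\S)   >T
        [0,1] "near" : S
      [1,2] "which" : PP\S
    [2,3] "clearly" : (S/(S\N))\PP
  [3,4] "gave" : S\N

S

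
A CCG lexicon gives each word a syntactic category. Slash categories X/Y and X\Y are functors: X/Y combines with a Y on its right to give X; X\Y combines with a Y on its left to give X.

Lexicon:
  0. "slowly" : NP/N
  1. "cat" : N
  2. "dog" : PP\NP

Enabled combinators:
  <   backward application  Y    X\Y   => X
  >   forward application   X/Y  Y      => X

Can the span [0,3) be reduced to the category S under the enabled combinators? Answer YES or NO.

NO

NP/N N PP\NP
CKY chart[0,3] = {PP}; S ∉ chart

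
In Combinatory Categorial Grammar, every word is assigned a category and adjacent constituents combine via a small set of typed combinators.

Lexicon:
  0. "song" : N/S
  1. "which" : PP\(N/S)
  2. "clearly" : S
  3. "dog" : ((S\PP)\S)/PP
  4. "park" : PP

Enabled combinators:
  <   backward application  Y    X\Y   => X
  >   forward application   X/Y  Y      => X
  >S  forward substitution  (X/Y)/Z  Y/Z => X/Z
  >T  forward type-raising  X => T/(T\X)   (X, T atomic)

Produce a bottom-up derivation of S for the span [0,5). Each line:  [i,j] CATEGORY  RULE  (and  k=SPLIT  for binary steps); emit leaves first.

[0,5] S   <
  [0,2] PP   <
    [0,1] "song" : N/S
    [1,2] "which" : PP\(N/S)
  [2,5] S\PP   <
    [2,3] "clearly" : S
    [3,5] (S\PP)\S   >
      [3,4] "dog" : ((S\PP)\S)/PP
      [4,5] "park" : PP

[0,1] N/S  lex  "song"
[1,2] PP\(N/S)  lex  "which"
[0,2] PP  <  k=1
[2,3] S  lex  "clearly"
[3,4] ((S\PP)\S)/PP  lex  "dog"
[4,5] PP  lex  "park"
[3,5] (S\PP)\S  >  k=4
[2,5] S\PP  <  k=3
[0,5] S  <  k=2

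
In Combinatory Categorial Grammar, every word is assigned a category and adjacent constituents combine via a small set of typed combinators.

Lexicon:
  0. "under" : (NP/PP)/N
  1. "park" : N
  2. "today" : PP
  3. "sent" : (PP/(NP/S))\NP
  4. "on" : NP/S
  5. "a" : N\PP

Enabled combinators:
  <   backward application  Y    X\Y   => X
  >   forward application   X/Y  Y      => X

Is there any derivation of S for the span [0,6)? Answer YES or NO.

NO

(NP/PP)/N N PP (PP/(NP/S))\NP NP/S N\PP
CKY chart[0,6] = {N}; S ∉ chart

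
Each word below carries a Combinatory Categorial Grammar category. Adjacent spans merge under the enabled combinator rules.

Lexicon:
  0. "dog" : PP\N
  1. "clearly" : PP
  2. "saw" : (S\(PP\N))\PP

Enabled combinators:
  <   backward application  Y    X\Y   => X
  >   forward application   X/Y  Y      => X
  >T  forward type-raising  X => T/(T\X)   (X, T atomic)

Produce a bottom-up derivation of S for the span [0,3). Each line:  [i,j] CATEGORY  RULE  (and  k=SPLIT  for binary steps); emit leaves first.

[0,1] PP\N  lex  "dog"
[1,2] PP  lex  "clearly"
[2,3] (S\(PP\N))\PP  lex  "saw"
[1,3] S\(PP\N)  <  k=2
[0,3] S  <  k=1

[0,3] S   <
  [0,1] "dog" : PP\N
  [1,3] S\(PP\N)   <
    [1,2] "clearly" : PP
    [2,3] "saw" : (S\(PP\N))\PP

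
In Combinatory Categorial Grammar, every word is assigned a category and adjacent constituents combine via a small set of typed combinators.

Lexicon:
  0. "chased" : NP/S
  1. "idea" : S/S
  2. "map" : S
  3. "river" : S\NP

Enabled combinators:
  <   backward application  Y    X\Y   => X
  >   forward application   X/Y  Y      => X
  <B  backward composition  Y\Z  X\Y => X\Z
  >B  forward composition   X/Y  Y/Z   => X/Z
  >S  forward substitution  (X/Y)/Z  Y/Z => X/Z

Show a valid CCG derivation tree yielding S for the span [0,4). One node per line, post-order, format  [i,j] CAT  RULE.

[0,4] S   <
  [0,3] NP   >
    [0,2] NP/S   >B
      [0,1] "chased" : NP/S
      [1,2] "idea" : S/S
    [2,3] "map" : S
  [3,4] "river" : S\NP

[0,1] NP/S  lex  "chased"
[1,2] S/S  lex  "idea"
[0,2] NP/S  >B  k=1
[2,3] S  lex  "map"
[0,3] NP  >  k=2
[3,4] S\NP  lex  "river"
[0,4] S  <  k=3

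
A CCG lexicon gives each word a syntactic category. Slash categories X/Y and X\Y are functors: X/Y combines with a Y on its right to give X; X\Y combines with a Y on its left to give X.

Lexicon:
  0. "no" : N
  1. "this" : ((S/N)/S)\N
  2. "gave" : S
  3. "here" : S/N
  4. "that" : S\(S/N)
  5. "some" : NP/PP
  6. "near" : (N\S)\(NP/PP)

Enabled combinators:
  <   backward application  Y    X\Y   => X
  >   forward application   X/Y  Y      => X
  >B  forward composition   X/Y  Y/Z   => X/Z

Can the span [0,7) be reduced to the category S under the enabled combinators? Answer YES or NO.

[0,7] S   >
  [0,3] S/N   >
    [0,2] (S/N)/S   <
      [0,1] "no" : N
      [1,2] "this" : ((S/N)/S)\N
    [2,3] "gave" : S
  [3,7] N   <
    [3,5] S   <
      [3,4] "here" : S/N
      [4,5] "that" : S\(S/N)
    [5,7] N\S   <
      [5,6] "some" : NP/PP
      [6,7] "near" : (N\S)\(NP/PP)

YES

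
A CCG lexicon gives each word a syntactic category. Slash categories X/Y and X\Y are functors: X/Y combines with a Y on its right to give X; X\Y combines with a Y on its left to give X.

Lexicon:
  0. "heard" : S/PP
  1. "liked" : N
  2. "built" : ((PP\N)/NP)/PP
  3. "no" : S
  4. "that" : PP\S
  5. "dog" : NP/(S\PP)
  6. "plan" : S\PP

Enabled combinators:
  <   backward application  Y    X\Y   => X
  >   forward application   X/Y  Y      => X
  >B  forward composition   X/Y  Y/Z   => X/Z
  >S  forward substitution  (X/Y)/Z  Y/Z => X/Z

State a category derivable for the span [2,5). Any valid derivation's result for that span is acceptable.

[0,7] S   >
  [0,1] "heard" : S/PP
  [1,7] PP   <
    [1,2] "liked" : N
    [2,7] PP\N   >
      [2,5] (PP\N)/NP   >
        [2,3] "built" : ((PP\N)/NP)/PP
        [3,5] PP   <
          [3,4] "no" : S
          [4,5] "that" : PP\S
      [5,7] NP   >
        [5,6] "dog" : NP/(S\PP)
        [6,7] "plan" : S\PP

(PP\N)/NP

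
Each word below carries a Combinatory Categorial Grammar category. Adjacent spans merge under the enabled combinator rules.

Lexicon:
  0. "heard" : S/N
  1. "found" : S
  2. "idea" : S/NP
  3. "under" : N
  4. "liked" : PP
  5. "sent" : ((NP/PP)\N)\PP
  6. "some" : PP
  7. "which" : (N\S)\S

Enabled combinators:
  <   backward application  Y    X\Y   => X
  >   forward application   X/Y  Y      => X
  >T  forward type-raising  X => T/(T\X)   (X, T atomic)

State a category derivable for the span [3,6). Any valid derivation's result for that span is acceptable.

NP/PP

[0,8] S   >
  [0,1] "heard" : S/N
  [1,8] N   >
    [1,2] N/(N\S)   >T
      [1,2] "found" : S
    [2,8] N\S   <
      [2,7] S   >
        [2,3] "idea" : S/NP
        [3,7] NP   >
          [3,6] NP/PP   <
            [3,4] "under" : N
            [4,6] (NP/PP)\N   <
              [4,5] "liked" : PP
              [5,6] "sent" : ((NP/PP)\N)\PP
          [6,7] "some" : PP
      [7,8] "which" : (N\S)\S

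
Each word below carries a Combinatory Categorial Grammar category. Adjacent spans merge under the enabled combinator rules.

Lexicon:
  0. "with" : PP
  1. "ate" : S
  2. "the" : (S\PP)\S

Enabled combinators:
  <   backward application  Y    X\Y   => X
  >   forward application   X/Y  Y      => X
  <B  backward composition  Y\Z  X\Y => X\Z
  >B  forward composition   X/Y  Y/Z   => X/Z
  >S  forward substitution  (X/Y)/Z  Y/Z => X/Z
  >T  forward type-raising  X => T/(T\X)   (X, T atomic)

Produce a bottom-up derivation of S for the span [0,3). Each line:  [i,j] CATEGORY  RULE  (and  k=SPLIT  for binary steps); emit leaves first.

[0,1] PP  lex  "with"
[1,2] S  lex  "ate"
[2,3] (S\PP)\S  lex  "the"
[1,3] S\PP  <  k=2
[0,3] S  <  k=1

[0,3] S   <
  [0,1] "with" : PP
  [1,3] S\PP   <
    [1,2] "ate" : S
    [2,3] "the" : (S\PP)\S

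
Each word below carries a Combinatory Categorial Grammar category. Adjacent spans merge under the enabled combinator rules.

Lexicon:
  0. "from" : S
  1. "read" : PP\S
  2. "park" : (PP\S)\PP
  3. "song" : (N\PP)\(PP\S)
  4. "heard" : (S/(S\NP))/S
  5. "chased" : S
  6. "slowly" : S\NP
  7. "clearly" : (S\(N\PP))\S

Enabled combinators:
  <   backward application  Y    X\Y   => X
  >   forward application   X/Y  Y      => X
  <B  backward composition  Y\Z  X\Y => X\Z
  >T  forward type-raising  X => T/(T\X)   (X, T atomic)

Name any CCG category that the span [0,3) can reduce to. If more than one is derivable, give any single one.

[0,8] S   <
  [0,4] N\PP   <
    [0,3] PP\S   <
      [0,2] PP   <
        [0,1] "from" : S
        [1,2] "read" : PP\S
      [2,3] "park" : (PP\S)\PP
    [3,4] "song" : (N\PP)\(PP\S)
  [4,8] S\(N\PP)   <
    [4,7] S   >
      [4,6] S/(S\NP)   >
        [4,5] "heard" : (S/(S\NP))/S
        [5,6] "chased" : S
      [6,7] "slowly" : S\NP
    [7,8] "clearly" : (S\(N\PP))\S

PP\S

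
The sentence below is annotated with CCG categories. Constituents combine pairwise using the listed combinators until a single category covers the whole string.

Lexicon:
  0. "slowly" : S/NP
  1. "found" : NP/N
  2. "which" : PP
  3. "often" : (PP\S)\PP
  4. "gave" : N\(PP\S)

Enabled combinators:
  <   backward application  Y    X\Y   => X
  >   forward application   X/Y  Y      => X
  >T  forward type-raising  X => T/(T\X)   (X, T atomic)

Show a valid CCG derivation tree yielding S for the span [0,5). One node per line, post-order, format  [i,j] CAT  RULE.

[0,1] S/NP  lex  "slowly"
[1,2] NP/N  lex  "found"
[2,3] PP  lex  "which"
[3,4] (PP\S)\PP  lex  "often"
[2,4] PP\S  <  k=3
[4,5] N\(PP\S)  lex  "gave"
[2,5] N  <  k=4
[1,5] NP  >  k=2
[0,5] S  >  k=1

[0,5] S   >
  [0,1] "slowly" : S/NP
  [1,5] NP   >
    [1,2] "found" : NP/N
    [2,5] N   <
      [2,4] PP\S   <
        [2,3] "which" : PP
        [3,4] "often" : (PP\S)\PP
      [4,5] "gave" : N\(PP\S)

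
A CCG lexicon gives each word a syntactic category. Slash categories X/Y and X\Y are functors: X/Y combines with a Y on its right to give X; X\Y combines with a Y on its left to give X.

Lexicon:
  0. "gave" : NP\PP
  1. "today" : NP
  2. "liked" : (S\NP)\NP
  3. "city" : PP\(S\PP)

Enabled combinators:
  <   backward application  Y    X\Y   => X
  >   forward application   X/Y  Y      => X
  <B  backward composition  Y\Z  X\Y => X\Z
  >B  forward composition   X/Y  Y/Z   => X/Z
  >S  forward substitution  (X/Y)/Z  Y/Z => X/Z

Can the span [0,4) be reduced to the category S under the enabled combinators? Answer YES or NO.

NO

NP\PP NP (S\NP)\NP PP\(S\PP)
CKY chart[0,4] = {PP}; S ∉ chart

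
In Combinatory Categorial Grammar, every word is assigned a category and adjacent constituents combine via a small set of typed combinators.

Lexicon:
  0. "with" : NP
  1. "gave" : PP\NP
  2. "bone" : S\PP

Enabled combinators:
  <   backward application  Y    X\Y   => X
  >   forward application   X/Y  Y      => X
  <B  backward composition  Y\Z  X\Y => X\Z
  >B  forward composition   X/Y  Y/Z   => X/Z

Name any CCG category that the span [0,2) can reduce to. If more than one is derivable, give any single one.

PP

[0,3] S   <
  [0,2] PP   <
    [0,1] "with" : NP
    [1,2] "gave" : PP\NP
  [2,3] "bone" : S\PP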